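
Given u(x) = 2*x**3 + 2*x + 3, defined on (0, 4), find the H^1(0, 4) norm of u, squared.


||u||_{H^1}^2 = 2088116/105

The H^1 norm (squared) on an interval (0, L) is
  ||u||_{H^1}^2 = ∫_0^L u(x)^2 dx + ∫_0^L u'(x)^2 dx.
Compute u'(x) = 6*x**2 + 2.
Then u(x)^2 = 4*x**6 + 8*x**4 + 12*x**3 + 4*x**2 + 12*x + 9 and u'(x)^2 = 36*x**4 + 24*x**2 + 4.
Integrate each monomial from 0 to 4 using ∫_0^4 c·x^n dx = c·4^(n+1)/(n+1):
  ∫_0^4 u(x)^2 dx = ∫_0^4 (4*x^6 + 8*x^4 + 12*x^3 + 4*x^2 + 12*x + 9) dx. Term by term:
    ∫_0^4 4*x^6 dx = 65536/7;  ∫_0^4 8*x^4 dx = 8192/5;  ∫_0^4 12*x^3 dx = 768;
    ∫_0^4 4*x^2 dx = 256/3;  ∫_0^4 12*x dx = 96;  ∫_0^4 9 dx = 36.
  Sum: 65536/7 + 8192/5 + 768 + 256/3 + 96 + 36 = 1258532/105.
  ∫_0^4 u'(x)^2 dx = ∫_0^4 (36*x^4 + 24*x^2 + 4) dx. Term by term:
    ∫_0^4 36*x^4 dx = 36864/5;  ∫_0^4 24*x^2 dx = 512;  ∫_0^4 4 dx = 16.
  Sum: 36864/5 + 512 + 16 = 39504/5.
Adding: ||u||_{H^1}^2 = 1258532/105 + 39504/5 = 2088116/105.


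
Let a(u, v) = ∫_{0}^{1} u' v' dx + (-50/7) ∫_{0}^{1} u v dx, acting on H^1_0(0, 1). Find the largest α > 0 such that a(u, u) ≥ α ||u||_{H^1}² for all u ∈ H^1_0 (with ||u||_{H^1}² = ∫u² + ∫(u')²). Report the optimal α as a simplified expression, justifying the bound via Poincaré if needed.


α = (-50/7 + π^2)/(1 + π^2)

Coercivity of a(·,·) on H^1_0(0, 1) means a(u, u) ≥ α ||u||_{H^1}² for every u ∈ H^1_0.
The interval has length L = 1, and Poincaré/coercivity depend only on L. Here a(u, u) = ∫(u')² + (-50/7)·∫u².
Here c = -50/7 < 0 with |c| < (π/L)² = π^2, so coercivity still holds. The condition a(u,u) ≥ α||u||_{H^1}² reads (1−α)∫(u')² ≥ (α−c)∫u². Any admissible α is ≤ 1 (rapidly oscillating u have ∫u²/∫(u')² → 0), and α = 1 would force 0 ≥ (1−c)∫u², impossible since c < 1; so 1−α > 0. By the sharp Poincaré inequality on H^1_0 of an interval of length L, ∫(u')² ≥ (π/L)²∫u² with equality for the first sine mode sin(π(x−x₀)/L) (x₀ the left endpoint), so the inequality holds for all u iff (1−α)(π/L)² ≥ α − c, i.e. α ≤ ((π/L)² + c)/((π/L)² + 1) = (1 + c(L/π)²)/(1 + (L/π)²). (Direct route, valid since c ≤ 0: Poincaré gives c∫u² ≥ c(L/π)²∫(u')², so a(u,u) ≥ (1 + c(L/π)²)∫(u')², while ||u||_{H^1}² ≤ (1 + (L/π)²)∫(u')²; dividing yields the same α.) With (π/L)² = π^2 and c = -50/7, the largest admissible constant is α = ((π/L)² + c)/((π/L)² + 1).
Simplifying, α = (-50/7 + π^2)/(1 + π^2).


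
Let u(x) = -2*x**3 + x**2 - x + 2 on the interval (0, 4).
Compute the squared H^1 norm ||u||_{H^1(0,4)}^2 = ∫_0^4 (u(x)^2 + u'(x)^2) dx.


||u||_{H^1}^2 = 1391924/105

The H^1 norm (squared) on an interval (0, L) is
  ||u||_{H^1}^2 = ∫_0^L u(x)^2 dx + ∫_0^L u'(x)^2 dx.
Compute u'(x) = -6*x**2 + 2*x - 1.
Then u(x)^2 = 4*x**6 - 4*x**5 + 5*x**4 - 10*x**3 + 5*x**2 - 4*x + 4 and u'(x)^2 = 36*x**4 - 24*x**3 + 16*x**2 - 4*x + 1.
Integrate each monomial from 0 to 4 using ∫_0^4 c·x^n dx = c·4^(n+1)/(n+1):
  ∫_0^4 u(x)^2 dx = ∫_0^4 (4*x^6 - 4*x^5 + 5*x^4 - 10*x^3 + 5*x^2 - 4*x + 4) dx. Term by term:
    ∫_0^4 4*x^6 dx = 65536/7;  ∫_0^4 -4*x^5 dx = -8192/3;  ∫_0^4 5*x^4 dx = 1024;
    ∫_0^4 -10*x^3 dx = -640;  ∫_0^4 5*x^2 dx = 320/3;  ∫_0^4 -4*x dx = -32;
    ∫_0^4 4 dx = 16.
  Sum: 65536/7 − 8192/3 + 1024 − 640 + 320/3 − 32 + 16 = 49744/7.
  ∫_0^4 u'(x)^2 dx = ∫_0^4 (36*x^4 - 24*x^3 + 16*x^2 - 4*x + 1) dx. Term by term:
    ∫_0^4 36*x^4 dx = 36864/5;  ∫_0^4 -24*x^3 dx = -1536;  ∫_0^4 16*x^2 dx = 1024/3;
    ∫_0^4 -4*x dx = -32;  ∫_0^4 1 dx = 4.
  Sum: 36864/5 − 1536 + 1024/3 − 32 + 4 = 92252/15.
Adding: ||u||_{H^1}^2 = 49744/7 + 92252/15 = 1391924/105.


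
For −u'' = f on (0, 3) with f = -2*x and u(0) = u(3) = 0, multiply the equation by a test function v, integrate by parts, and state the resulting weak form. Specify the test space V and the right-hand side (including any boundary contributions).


V = H^1_0(0, 3) (so v(0) = v(3) = 0); weak form: ∫_0^3 u'v' dx = ∫_0^3 (-2*x) v dx for all v ∈ V.

Multiply both sides by a test function v and integrate from 0 to 3:
  ∫_0^3 −u''(x) v(x) dx = ∫_0^3 f(x) v(x) dx.
Integrate the LHS by parts once:
  ∫_0^3 −u'' v dx = −[u'(x) v(x)]_0^3 + ∫_0^3 u'(x) v'(x) dx.
Thus ∫_0^3 u'(x) v'(x) dx = ∫_0^3 f(x) v(x) dx + [u'(x) v(x)]_0^3.
Choose V so that boundary terms are either known or forced to vanish.
u is Dirichlet: u(0) = u(3) = 0. Let V = H^1_0(0, 3); then v(0) = v(3) = 0, and [u' v]_0^3 = 0.
Weak formulation: find u (satisfying any essential BC) such that ∫_0^3 u'(x) v'(x) dx = ∫_0^3 f v dx for all v ∈ V.
Substituting f(x) = -2*x, the right-hand side is ∫_0^3 (-2*x) v dx.


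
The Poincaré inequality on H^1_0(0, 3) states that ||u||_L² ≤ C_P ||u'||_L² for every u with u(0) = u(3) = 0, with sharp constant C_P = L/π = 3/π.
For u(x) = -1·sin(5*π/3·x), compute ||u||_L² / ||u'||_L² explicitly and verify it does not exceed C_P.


||u||_L² / ||u'||_L² = 3/(5*π) < C_P = 3/π.

u(x) = -1·sin(5*π/3·x), so u'(x) = -5*π*cos(5*π*x/3)/3.
Writing u(x) = A·sin(kπx/L) with A = -1 and k = 5, use ∫_0^L sin²(kπx/L) dx = L/2 and ∫_0^L cos²(kπx/L) dx = L/2.
u² = 1·sin²(5*π/3·x) and (u')² = 25*π^2/9·cos²(5*π/3·x), and each of sin², cos² integrates to L/2 = 3/2 over (0, 3).
∫_0^3 u² dx = 3/2, so ||u||_L² = sqrt(6)/2.
∫_0^3 (u')² dx = 25*π^2/6, so ||u'||_L² = 5*sqrt(6)*π/6.
Ratio ||u||_L² / ||u'||_L² = 3/(5*π).
Sharp Poincaré constant on H^1_0(0, 3) is C_P = L/π = 3/π, achieved by sin(π/3·x).
This is the k = 5 harmonic; the ratio L/(kπ) is strictly less than C_P = L/π, consistent with the sharp inequality ||u||_L² ≤ C_P ||u'||_L².


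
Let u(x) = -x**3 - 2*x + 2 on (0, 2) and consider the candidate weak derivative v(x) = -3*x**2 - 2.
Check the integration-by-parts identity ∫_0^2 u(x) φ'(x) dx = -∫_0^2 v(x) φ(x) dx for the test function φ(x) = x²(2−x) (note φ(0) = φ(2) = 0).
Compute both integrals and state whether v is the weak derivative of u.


LHS = 136/15, RHS = 136/15. Yes, v = u' weakly.

u(x) = -x**3 - 2*x + 2, classical derivative u'(x) = -3*x**2 - 2.
φ(x) = x²(2−x), so φ'(x) = x*(4 - 3*x).
Note φ(0) = φ(2) = 0, so the boundary term u·φ vanishes.
LHS = ∫_0^2 u(x) φ'(x) dx = ∫_0^2 (3*x^5 - 4*x^4 + 6*x^3 - 14*x^2 + 8*x) dx. Term by term:
  ∫_0^2 3*x^5 dx = 32;  ∫_0^2 -4*x^4 dx = -128/5;  ∫_0^2 6*x^3 dx = 24;
  ∫_0^2 -14*x^2 dx = -112/3;  ∫_0^2 8*x dx = 16.
Sum: 32 − 128/5 + 24 − 112/3 + 16 = 136/15.
So LHS = 136/15.
∫_0^2 v(x) φ(x) dx = ∫_0^2 (3*x^5 - 6*x^4 + 2*x^3 - 4*x^2) dx. Term by term:
  ∫_0^2 3*x^5 dx = 32;  ∫_0^2 -6*x^4 dx = -192/5;  ∫_0^2 2*x^3 dx = 8;
  ∫_0^2 -4*x^2 dx = -32/3.
Sum: 32 − 192/5 + 8 − 32/3 = -136/15.
So RHS = -∫_0^2 v(x) φ(x) dx = 136/15.
LHS = RHS, so the identity holds for this test φ.
Moreover u is smooth here and v(x) = u'(x) = -3*x**2 - 2 pointwise, so the identity holds for every test function. Hence v is the weak derivative of u.


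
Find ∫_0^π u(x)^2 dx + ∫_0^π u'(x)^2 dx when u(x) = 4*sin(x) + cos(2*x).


||u||_{H^1(0,π)}^2 = -80/3 + 37*π/2

u'(x) = -2*sin(2*x) + 4*cos(x).
Expand u² and (u')² and integrate term by term on (0, π), using: for integers n ≥ 1, ∫_0^π sin²(nx) dx = ∫_0^π cos²(nx) dx = π/2; for n ≠ n', ∫_0^π sin(nx)sin(n'x) dx = ∫_0^π cos(nx)cos(n'x) dx = 0; and by product-to-sum, ∫_0^π sin(nx)cos(n'x) dx = ½∫_0^π [sin((n+n')x) + sin((n−n')x)] dx, which is 0 when n+n' is even and 2n/(n²−n'²) when n+n' is odd (it need not vanish on (0, π)).
  u² squared terms: (4)²·∫sin(x)² dx = 16·π/2 = 8*π;  (1)²·∫cos(2x)² dx = 1·π/2 = π/2.
  u² cross terms: 2·(4)·(1)·∫sin(x)·cos(2x) dx = 8·(-2/3) = -16/3.
  So ∫_0^π u² dx = 8*π + π/2 − 16/3 = -16/3 + 17*π/2.
  (u')² squared terms: (-2)²·∫sin(2x)² dx = 4·π/2 = 2*π;  (4)²·∫cos(x)² dx = 16·π/2 = 8*π.
  (u')² cross terms: 2·(-2)·(4)·∫sin(2x)·cos(x) dx = -16·(4/3) = -64/3.
  So ∫_0^π (u')² dx = 2*π + 8*π − 64/3 = -64/3 + 10*π.
||u||_{H^1}^2 = (-16/3 + 17*π/2) + (-64/3 + 10*π) = -80/3 + 37*π/2.


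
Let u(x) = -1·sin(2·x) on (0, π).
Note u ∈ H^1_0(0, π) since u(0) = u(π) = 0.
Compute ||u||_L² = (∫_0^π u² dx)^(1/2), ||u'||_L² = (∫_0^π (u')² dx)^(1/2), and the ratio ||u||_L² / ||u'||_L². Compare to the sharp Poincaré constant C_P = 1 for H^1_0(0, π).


||u||_L² / ||u'||_L² = 1/2 < C_P = 1.

u(x) = -1·sin(2·x), so u'(x) = -2*cos(2*x).
Writing u(x) = A·sin(kπx/L) with A = -1 and k = 2, use ∫_0^L sin²(kπx/L) dx = L/2 and ∫_0^L cos²(kπx/L) dx = L/2.
u² = 1·sin²(2·x) and (u')² = 4·cos²(2·x), and each of sin², cos² integrates to L/2 = π/2 over (0, π).
∫_0^π u² dx = π/2, so ||u||_L² = sqrt(2)*sqrt(π)/2.
∫_0^π (u')² dx = 2*π, so ||u'||_L² = sqrt(2)*sqrt(π).
Ratio ||u||_L² / ||u'||_L² = 1/2.
Sharp Poincaré constant on H^1_0(0, π) is C_P = L/π = 1, achieved by sin(x).
This is the k = 2 harmonic; the ratio L/(kπ) is strictly less than C_P = L/π, consistent with the sharp inequality ||u||_L² ≤ C_P ||u'||_L².


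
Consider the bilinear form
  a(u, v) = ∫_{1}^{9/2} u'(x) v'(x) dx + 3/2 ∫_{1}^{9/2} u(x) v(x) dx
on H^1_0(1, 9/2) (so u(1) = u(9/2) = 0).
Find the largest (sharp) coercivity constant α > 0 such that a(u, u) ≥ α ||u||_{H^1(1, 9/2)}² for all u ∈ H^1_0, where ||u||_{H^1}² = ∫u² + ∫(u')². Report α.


α = 1

Coercivity of a(·,·) on H^1_0(1, 9/2) means a(u, u) ≥ α ||u||_{H^1}² for every u ∈ H^1_0.
The interval has length L = 7/2, and Poincaré/coercivity depend only on L. Here a(u, u) = ∫(u')² + (3/2)·∫u².
Here c = 3/2 ≥ 1, so a(u,u) = ∫(u')² + c∫u² ≥ ∫(u')² + ∫u² = ||u||_{H^1}², i.e. α = 1 works. No larger α is possible: a(u,u) ≥ α||u||_{H^1}² means (1−α)∫(u')² ≥ (α−c)∫u², and for the modes u_n = sin(nπ(x−x₀)/L) (x₀ the left endpoint) one has ∫u_n²/∫(u_n')² = (L/(nπ))² → 0, so a(u_n,u_n)/||u_n||_{H^1}² → 1. Hence the optimal constant is α = 1.
Therefore α = 1.


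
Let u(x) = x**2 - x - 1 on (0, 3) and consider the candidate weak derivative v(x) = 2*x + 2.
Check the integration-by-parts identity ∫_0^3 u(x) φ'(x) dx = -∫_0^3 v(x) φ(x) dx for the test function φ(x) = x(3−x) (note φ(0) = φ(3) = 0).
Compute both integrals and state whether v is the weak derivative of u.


LHS = -9, RHS = -45/2. No, v is not the weak derivative of u.

u(x) = x**2 - x - 1, classical derivative u'(x) = 2*x - 1.
φ(x) = x(3−x), so φ'(x) = 3 - 2*x.
Note φ(0) = φ(3) = 0, so the boundary term u·φ vanishes.
LHS = ∫_0^3 u(x) φ'(x) dx = ∫_0^3 (-2*x^3 + 5*x^2 - x - 3) dx. Term by term:
  ∫_0^3 -2*x^3 dx = -81/2;  ∫_0^3 5*x^2 dx = 45;  ∫_0^3 -x dx = -9/2;
  ∫_0^3 -3 dx = -9.
Sum: -81/2 + 45 − 9/2 − 9 = -9.
So LHS = -9.
∫_0^3 v(x) φ(x) dx = ∫_0^3 (-2*x^3 + 4*x^2 + 6*x) dx. Term by term:
  ∫_0^3 -2*x^3 dx = -81/2;  ∫_0^3 4*x^2 dx = 36;  ∫_0^3 6*x dx = 27.
Sum: -81/2 + 36 + 27 = 45/2.
So RHS = -∫_0^3 v(x) φ(x) dx = -45/2.
LHS − RHS = 27/2 ≠ 0, so the identity fails.
(For a valid weak derivative the identity must hold for EVERY test function, in particular this one. The failure shows v is NOT the weak derivative of u.)
Correct weak derivative would be u'(x) = 2*x - 1.


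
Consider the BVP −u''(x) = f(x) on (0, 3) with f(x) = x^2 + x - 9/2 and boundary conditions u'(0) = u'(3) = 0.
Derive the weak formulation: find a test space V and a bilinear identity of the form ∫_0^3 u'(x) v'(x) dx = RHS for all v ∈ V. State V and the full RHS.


V = H^1(0, 3) (no boundary constraint on v; u is determined up to an additive constant); weak form: ∫_0^3 u'v' dx = ∫_0^3 (x^2 + x - 9/2) v dx for all v ∈ V.

Multiply both sides by a test function v and integrate from 0 to 3:
  ∫_0^3 −u''(x) v(x) dx = ∫_0^3 f(x) v(x) dx.
Integrate the LHS by parts once:
  ∫_0^3 −u'' v dx = −[u'(x) v(x)]_0^3 + ∫_0^3 u'(x) v'(x) dx.
Thus ∫_0^3 u'(x) v'(x) dx = ∫_0^3 f(x) v(x) dx + [u'(x) v(x)]_0^3.
Choose V so that boundary terms are either known or forced to vanish.
u has homogeneous Neumann: u'(0) = u'(3) = 0. So [u' v]_0^3 = 0·v(3) − 0·v(0) = 0 for any v; take V = H^1(0, 3).
Weak formulation: find u (satisfying any essential BC) such that ∫_0^3 u'(x) v'(x) dx = ∫_0^3 f v dx for all v ∈ V (homogeneous Neumann, so boundary terms vanish).
Substituting f(x) = x^2 + x - 9/2, the right-hand side is ∫_0^3 (x^2 + x - 9/2) v dx.
Compatibility check (pure Neumann): taking v ≡ 1 ∈ V gives 0 = ∫_0^3 f dx + (0) − (0), i.e. ∫_0^3 f dx must equal u'(0) − u'(3) = 0. Indeed ∫_0^3 (x^2 + x - 9/2) dx = 0, so the data are compatible. The solution is then unique only up to an additive constant (fix it e.g. by requiring ∫_0^3 u dx = 0).


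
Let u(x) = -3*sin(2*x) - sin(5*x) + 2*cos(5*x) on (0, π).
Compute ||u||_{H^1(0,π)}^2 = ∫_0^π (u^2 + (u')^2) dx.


||u||_{H^1(0,π)}^2 = 416/7 + 175*π/2

u'(x) = -10*sin(5*x) - 6*cos(2*x) - 5*cos(5*x).
Expand u² and (u')² and integrate term by term on (0, π), using: for integers n ≥ 1, ∫_0^π sin²(nx) dx = ∫_0^π cos²(nx) dx = π/2; for n ≠ n', ∫_0^π sin(nx)sin(n'x) dx = ∫_0^π cos(nx)cos(n'x) dx = 0; and by product-to-sum, ∫_0^π sin(nx)cos(n'x) dx = ½∫_0^π [sin((n+n')x) + sin((n−n')x)] dx, which is 0 when n+n' is even and 2n/(n²−n'²) when n+n' is odd (it need not vanish on (0, π)).
  u² squared terms: (-1)²·∫sin(5x)² dx = 1·π/2 = π/2;  (-3)²·∫sin(2x)² dx = 9·π/2 = 9*π/2;  (2)²·∫cos(5x)² dx = 4·π/2 = 2*π.
  u² cross terms: 2·(-1)·(-3)·∫sin(5x)·sin(2x) dx = 6·(0) = 0;  2·(-1)·(2)·∫sin(5x)·cos(5x) dx = -4·(0) = 0;  2·(-3)·(2)·∫sin(2x)·cos(5x) dx = -12·(-4/21) = 16/7.
  So ∫_0^π u² dx = π/2 + 9*π/2 + 2*π + 0 + 0 + 16/7 = 16/7 + 7*π.
  (u')² squared terms: (-10)²·∫sin(5x)² dx = 100·π/2 = 50*π;  (-6)²·∫cos(2x)² dx = 36·π/2 = 18*π;  (-5)²·∫cos(5x)² dx = 25·π/2 = 25*π/2.
  (u')² cross terms: 2·(-10)·(-6)·∫sin(5x)·cos(2x) dx = 120·(10/21) = 400/7;  2·(-10)·(-5)·∫sin(5x)·cos(5x) dx = 100·(0) = 0;  2·(-6)·(-5)·∫cos(2x)·cos(5x) dx = 60·(0) = 0.
  So ∫_0^π (u')² dx = 50*π + 18*π + 25*π/2 + 400/7 + 0 + 0 = 400/7 + 161*π/2.
||u||_{H^1}^2 = (16/7 + 7*π) + (400/7 + 161*π/2) = 416/7 + 175*π/2.


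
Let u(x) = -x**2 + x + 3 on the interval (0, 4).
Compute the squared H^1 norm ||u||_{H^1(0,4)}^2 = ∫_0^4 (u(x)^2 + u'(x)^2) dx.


||u||_{H^1}^2 = 1672/15

The H^1 norm (squared) on an interval (0, L) is
  ||u||_{H^1}^2 = ∫_0^L u(x)^2 dx + ∫_0^L u'(x)^2 dx.
Compute u'(x) = 1 - 2*x.
Then u(x)^2 = x**4 - 2*x**3 - 5*x**2 + 6*x + 9 and u'(x)^2 = 4*x**2 - 4*x + 1.
Integrate each monomial from 0 to 4 using ∫_0^4 c·x^n dx = c·4^(n+1)/(n+1):
  ∫_0^4 u(x)^2 dx = ∫_0^4 (x^4 - 2*x^3 - 5*x^2 + 6*x + 9) dx. Term by term:
    ∫_0^4 x^4 dx = 1024/5;  ∫_0^4 -2*x^3 dx = -128;  ∫_0^4 -5*x^2 dx = -320/3;
    ∫_0^4 6*x dx = 48;  ∫_0^4 9 dx = 36.
  Sum: 1024/5 − 128 − 320/3 + 48 + 36 = 812/15.
  ∫_0^4 u'(x)^2 dx = ∫_0^4 (4*x^2 - 4*x + 1) dx. Term by term:
    ∫_0^4 4*x^2 dx = 256/3;  ∫_0^4 -4*x dx = -32;  ∫_0^4 1 dx = 4.
  Sum: 256/3 − 32 + 4 = 172/3.
Adding: ||u||_{H^1}^2 = 812/15 + 172/3 = 1672/15.


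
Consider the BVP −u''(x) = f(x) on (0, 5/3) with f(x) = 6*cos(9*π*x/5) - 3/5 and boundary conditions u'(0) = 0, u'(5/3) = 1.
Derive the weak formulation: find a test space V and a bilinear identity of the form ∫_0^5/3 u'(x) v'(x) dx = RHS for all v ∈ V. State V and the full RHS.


V = H^1(0, 5/3) (v unrestricted at boundary; u is determined up to an additive constant); weak form: ∫_0^5/3 u'v' dx = ∫_0^5/3 (6*cos(9*π*x/5) - 3/5) v dx + v(5/3) for all v ∈ V.

Multiply both sides by a test function v and integrate from 0 to 5/3:
  ∫_0^5/3 −u''(x) v(x) dx = ∫_0^5/3 f(x) v(x) dx.
Integrate the LHS by parts once:
  ∫_0^5/3 −u'' v dx = −[u'(x) v(x)]_0^5/3 + ∫_0^5/3 u'(x) v'(x) dx.
Thus ∫_0^5/3 u'(x) v'(x) dx = ∫_0^5/3 f(x) v(x) dx + [u'(x) v(x)]_0^5/3.
Choose V so that boundary terms are either known or forced to vanish.
u has inhomogeneous Neumann u'(0) = 0, u'(5/3) = 1. [u' v]_0^5/3 = (1)·v(5/3) − (0)·v(0) = v(5/3). Take V = H^1(0, 5/3); boundary term becomes part of RHS.
Weak formulation: find u (satisfying any essential BC) such that ∫_0^5/3 u'(x) v'(x) dx = ∫_0^5/3 f v dx + v(5/3) for all v ∈ V (Neumann data are natural BCs: they enter the RHS as boundary terms).
Substituting f(x) = 6*cos(9*π*x/5) - 3/5, the right-hand side is ∫_0^5/3 (6*cos(9*π*x/5) - 3/5) v dx + v(5/3).
Compatibility check (pure Neumann): taking v ≡ 1 ∈ V gives 0 = ∫_0^5/3 f dx + (1) − (0), i.e. ∫_0^5/3 f dx must equal u'(0) − u'(5/3) = -1. Indeed ∫_0^5/3 (6*cos(9*π*x/5) - 3/5) dx = -1, so the data are compatible. The solution is then unique only up to an additive constant (fix it e.g. by requiring ∫_0^5/3 u dx = 0).


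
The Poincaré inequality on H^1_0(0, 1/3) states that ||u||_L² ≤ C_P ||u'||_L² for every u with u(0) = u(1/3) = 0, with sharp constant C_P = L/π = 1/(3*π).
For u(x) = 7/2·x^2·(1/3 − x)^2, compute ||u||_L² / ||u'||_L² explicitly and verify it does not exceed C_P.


||u||_L² / ||u'||_L² = sqrt(3)/18 < C_P = 1/(3*π).

u(x) = 7/2·x^2·(1/3 − x)^2, so u'(x) = 7*x*(3*x - 1)*(6*x - 1)/9.
u(x) = 7/2·x^2·(1/3 − x)^2 vanishes at x = 0 and x = 1/3, so u ∈ H^1_0(0, 1/3). Differentiate via the product rule and integrate the resulting polynomials term by term.
  ∫_0^1/3 u² dx = ∫_0^1/3 (49*x^8/4 - 49*x^7/3 + 49*x^6/6 - 49*x^5/27 + 49*x^4/324) dx. Term by term:
    ∫_0^1/3 49*x^8/4 dx = 49/708588;  ∫_0^1/3 -49*x^7/3 dx = -49/157464;  ∫_0^1/3 49*x^6/6 dx = 7/13122;
    ∫_0^1/3 -49*x^5/27 dx = -49/118098;  ∫_0^1/3 49*x^4/324 dx = 49/393660.
  Sum: 49/708588 − 49/157464 + 7/13122 − 49/118098 + 49/393660 = 7/7085880.
  ∫_0^1/3 (u')² dx = ∫_0^1/3 (196*x^6 - 196*x^5 + 637*x^4/9 - 98*x^3/9 + 49*x^2/81) dx. Term by term:
    ∫_0^1/3 196*x^6 dx = 28/2187;  ∫_0^1/3 -196*x^5 dx = -98/2187;  ∫_0^1/3 637*x^4/9 dx = 637/10935;
    ∫_0^1/3 -98*x^3/9 dx = -49/1458;  ∫_0^1/3 49*x^2/81 dx = 49/6561.
  Sum: 28/2187 − 98/2187 + 637/10935 − 49/1458 + 49/6561 = 7/65610.
∫_0^1/3 u² dx = 7/7085880, so ||u||_L² = sqrt(210)/14580.
∫_0^1/3 (u')² dx = 7/65610, so ||u'||_L² = sqrt(70)/810.
Ratio ||u||_L² / ||u'||_L² = sqrt(3)/18.
Sharp Poincaré constant on H^1_0(0, 1/3) is C_P = L/π = 1/(3*π), achieved by sin(3*π·x).
A polynomial bump cannot attain the sharp Poincaré constant (only the first sine eigenfunction does), so the ratio is strictly less than C_P, consistent with ||u||_L² ≤ C_P ||u'||_L².


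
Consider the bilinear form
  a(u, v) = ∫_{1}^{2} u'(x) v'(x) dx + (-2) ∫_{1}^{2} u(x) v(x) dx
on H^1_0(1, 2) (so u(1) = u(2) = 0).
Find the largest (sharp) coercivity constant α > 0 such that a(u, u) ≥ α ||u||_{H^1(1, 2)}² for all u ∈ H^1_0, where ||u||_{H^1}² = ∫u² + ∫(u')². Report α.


α = (-2 + π^2)/(1 + π^2)

Coercivity of a(·,·) on H^1_0(1, 2) means a(u, u) ≥ α ||u||_{H^1}² for every u ∈ H^1_0.
The interval has length L = 1, and Poincaré/coercivity depend only on L. Here a(u, u) = ∫(u')² + (-2)·∫u².
Here c = -2 < 0 with |c| < (π/L)² = π^2, so coercivity still holds. The condition a(u,u) ≥ α||u||_{H^1}² reads (1−α)∫(u')² ≥ (α−c)∫u². Any admissible α is ≤ 1 (rapidly oscillating u have ∫u²/∫(u')² → 0), and α = 1 would force 0 ≥ (1−c)∫u², impossible since c < 1; so 1−α > 0. By the sharp Poincaré inequality on H^1_0 of an interval of length L, ∫(u')² ≥ (π/L)²∫u² with equality for the first sine mode sin(π(x−x₀)/L) (x₀ the left endpoint), so the inequality holds for all u iff (1−α)(π/L)² ≥ α − c, i.e. α ≤ ((π/L)² + c)/((π/L)² + 1) = (1 + c(L/π)²)/(1 + (L/π)²). (Direct route, valid since c ≤ 0: Poincaré gives c∫u² ≥ c(L/π)²∫(u')², so a(u,u) ≥ (1 + c(L/π)²)∫(u')², while ||u||_{H^1}² ≤ (1 + (L/π)²)∫(u')²; dividing yields the same α.) With (π/L)² = π^2 and c = -2, the largest admissible constant is α = ((π/L)² + c)/((π/L)² + 1).
Simplifying, α = (-2 + π^2)/(1 + π^2).


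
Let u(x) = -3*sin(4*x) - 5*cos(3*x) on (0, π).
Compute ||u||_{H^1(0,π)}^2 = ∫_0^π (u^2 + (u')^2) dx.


||u||_{H^1(0,π)}^2 = 2400/7 + 403*π/2

u'(x) = 15*sin(3*x) - 12*cos(4*x).
Expand u² and (u')² and integrate term by term on (0, π), using: for integers n ≥ 1, ∫_0^π sin²(nx) dx = ∫_0^π cos²(nx) dx = π/2; for n ≠ n', ∫_0^π sin(nx)sin(n'x) dx = ∫_0^π cos(nx)cos(n'x) dx = 0; and by product-to-sum, ∫_0^π sin(nx)cos(n'x) dx = ½∫_0^π [sin((n+n')x) + sin((n−n')x)] dx, which is 0 when n+n' is even and 2n/(n²−n'²) when n+n' is odd (it need not vanish on (0, π)).
  u² squared terms: (-5)²·∫cos(3x)² dx = 25·π/2 = 25*π/2;  (-3)²·∫sin(4x)² dx = 9·π/2 = 9*π/2.
  u² cross terms: 2·(-5)·(-3)·∫cos(3x)·sin(4x) dx = 30·(8/7) = 240/7.
  So ∫_0^π u² dx = 25*π/2 + 9*π/2 + 240/7 = 240/7 + 17*π.
  (u')² squared terms: (-12)²·∫cos(4x)² dx = 144·π/2 = 72*π;  (15)²·∫sin(3x)² dx = 225·π/2 = 225*π/2.
  (u')² cross terms: 2·(-12)·(15)·∫cos(4x)·sin(3x) dx = -360·(-6/7) = 2160/7.
  So ∫_0^π (u')² dx = 72*π + 225*π/2 + 2160/7 = 2160/7 + 369*π/2.
||u||_{H^1}^2 = (240/7 + 17*π) + (2160/7 + 369*π/2) = 2400/7 + 403*π/2.


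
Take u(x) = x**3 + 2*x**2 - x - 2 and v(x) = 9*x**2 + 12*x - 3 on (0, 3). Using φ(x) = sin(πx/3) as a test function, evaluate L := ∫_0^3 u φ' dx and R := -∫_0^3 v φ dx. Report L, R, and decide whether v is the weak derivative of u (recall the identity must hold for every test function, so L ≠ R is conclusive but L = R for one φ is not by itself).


LHS = -111/π + 324/π^3, RHS = -333/π + 972/π^3. No, v is not the weak derivative of u.

u(x) = x**3 + 2*x**2 - x - 2, classical derivative u'(x) = 3*x**2 + 4*x - 1.
φ(x) = sin(πx/3), so φ'(x) = π*cos(π*x/3)/3.
Note φ(0) = φ(3) = 0, so the boundary term u·φ vanishes.
LHS = ∫_0^3 u(x) φ'(x) dx = ∫_0^3 (π*x^3*cos(π*x/3)/3 + 2*π*x^2*cos(π*x/3)/3 - π*x*cos(π*x/3)/3 - 2*π*cos(π*x/3)/3) dx. Term by term:
  ∫_0^3 -2*π*cos(π*x/3)/3 dx = 0;  ∫_0^3 -π*x*cos(π*x/3)/3 dx = 6/π;  ∫_0^3 π*x^3*cos(π*x/3)/3 dx = -81/π + 324/π^3;
  ∫_0^3 2*π*x^2*cos(π*x/3)/3 dx = -36/π.
Sum: 0 + 6/π + -81/π + 324/π^3 − 36/π = -111/π + 324/π^3.
So LHS = -111/π + 324/π^3.
∫_0^3 v(x) φ(x) dx = ∫_0^3 (9*x^2*sin(π*x/3) + 12*x*sin(π*x/3) - 3*sin(π*x/3)) dx. Term by term:
  ∫_0^3 -3*sin(π*x/3) dx = -18/π;  ∫_0^3 9*x^2*sin(π*x/3) dx = -972/π^3 + 243/π;  ∫_0^3 12*x*sin(π*x/3) dx = 108/π.
Sum: -18/π + -972/π^3 + 243/π + 108/π = -972/π^3 + 333/π.
So RHS = -∫_0^3 v(x) φ(x) dx = -333/π + 972/π^3.
LHS − RHS = -648/π^3 + 222/π ≠ 0, so the identity fails.
(For a valid weak derivative the identity must hold for EVERY test function, in particular this one. The failure shows v is NOT the weak derivative of u.)
Correct weak derivative would be u'(x) = 3*x**2 + 4*x - 1.


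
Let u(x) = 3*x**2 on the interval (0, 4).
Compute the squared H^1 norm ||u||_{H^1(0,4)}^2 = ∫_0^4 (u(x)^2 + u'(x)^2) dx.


||u||_{H^1}^2 = 13056/5

The H^1 norm (squared) on an interval (0, L) is
  ||u||_{H^1}^2 = ∫_0^L u(x)^2 dx + ∫_0^L u'(x)^2 dx.
Compute u'(x) = 6*x.
Then u(x)^2 = 9*x**4 and u'(x)^2 = 36*x**2.
Integrate each monomial from 0 to 4 using ∫_0^4 c·x^n dx = c·4^(n+1)/(n+1):
  ∫_0^4 u(x)^2 dx = ∫_0^4 (9*x^4) dx. Term by term:
    ∫_0^4 9*x^4 dx = 9216/5.
  ∫_0^4 u'(x)^2 dx = ∫_0^4 (36*x^2) dx. Term by term:
    ∫_0^4 36*x^2 dx = 768.
Adding: ||u||_{H^1}^2 = 9216/5 + 768 = 13056/5.


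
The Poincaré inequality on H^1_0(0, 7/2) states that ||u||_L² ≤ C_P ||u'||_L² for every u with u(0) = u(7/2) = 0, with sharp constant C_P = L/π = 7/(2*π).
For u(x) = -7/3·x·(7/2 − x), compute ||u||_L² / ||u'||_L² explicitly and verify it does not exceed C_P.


||u||_L² / ||u'||_L² = 7*sqrt(10)/20 < C_P = 7/(2*π).

u(x) = -7/3·x·(7/2 − x), so u'(x) = 14*x/3 - 49/6.
u(x) = -7/3·x·(7/2 − x) vanishes at x = 0 and x = 7/2, so u ∈ H^1_0(0, 7/2). Differentiate via the product rule and integrate the resulting polynomials term by term.
  ∫_0^7/2 u² dx = ∫_0^7/2 (49*x^4/9 - 343*x^3/9 + 2401*x^2/36) dx. Term by term:
    ∫_0^7/2 49*x^4/9 dx = 823543/1440;  ∫_0^7/2 -343*x^3/9 dx = -823543/576;  ∫_0^7/2 2401*x^2/36 dx = 823543/864.
  Sum: 823543/1440 − 823543/576 + 823543/864 = 823543/8640.
  ∫_0^7/2 (u')² dx = ∫_0^7/2 (196*x^2/9 - 686*x/9 + 2401/36) dx. Term by term:
    ∫_0^7/2 196*x^2/9 dx = 16807/54;  ∫_0^7/2 -686*x/9 dx = -16807/36;  ∫_0^7/2 2401/36 dx = 16807/72.
  Sum: 16807/54 − 16807/36 + 16807/72 = 16807/216.
∫_0^7/2 u² dx = 823543/8640, so ||u||_L² = 343*sqrt(105)/360.
∫_0^7/2 (u')² dx = 16807/216, so ||u'||_L² = 49*sqrt(42)/36.
Ratio ||u||_L² / ||u'||_L² = 7*sqrt(10)/20.
Sharp Poincaré constant on H^1_0(0, 7/2) is C_P = L/π = 7/(2*π), achieved by sin(2*π/7·x).
A polynomial bump cannot attain the sharp Poincaré constant (only the first sine eigenfunction does), so the ratio is strictly less than C_P, consistent with ||u||_L² ≤ C_P ||u'||_L².


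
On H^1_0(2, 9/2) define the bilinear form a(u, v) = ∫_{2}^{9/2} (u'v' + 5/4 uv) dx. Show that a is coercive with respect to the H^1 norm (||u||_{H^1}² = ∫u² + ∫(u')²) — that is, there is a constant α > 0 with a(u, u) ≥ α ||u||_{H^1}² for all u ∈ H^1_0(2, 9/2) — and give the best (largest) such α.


α = 1

Coercivity of a(·,·) on H^1_0(2, 9/2) means a(u, u) ≥ α ||u||_{H^1}² for every u ∈ H^1_0.
The interval has length L = 5/2, and Poincaré/coercivity depend only on L. Here a(u, u) = ∫(u')² + (5/4)·∫u².
Here c = 5/4 ≥ 1, so a(u,u) = ∫(u')² + c∫u² ≥ ∫(u')² + ∫u² = ||u||_{H^1}², i.e. α = 1 works. No larger α is possible: a(u,u) ≥ α||u||_{H^1}² means (1−α)∫(u')² ≥ (α−c)∫u², and for the modes u_n = sin(nπ(x−x₀)/L) (x₀ the left endpoint) one has ∫u_n²/∫(u_n')² = (L/(nπ))² → 0, so a(u_n,u_n)/||u_n||_{H^1}² → 1. Hence the optimal constant is α = 1.
Therefore α = 1.


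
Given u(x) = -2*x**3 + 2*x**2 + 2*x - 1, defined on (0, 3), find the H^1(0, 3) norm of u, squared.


||u||_{H^1}^2 = 38532/35

The H^1 norm (squared) on an interval (0, L) is
  ||u||_{H^1}^2 = ∫_0^L u(x)^2 dx + ∫_0^L u'(x)^2 dx.
Compute u'(x) = -6*x**2 + 4*x + 2.
Then u(x)^2 = 4*x**6 - 8*x**5 - 4*x**4 + 12*x**3 - 4*x + 1 and u'(x)^2 = 36*x**4 - 48*x**3 - 8*x**2 + 16*x + 4.
Integrate each monomial from 0 to 3 using ∫_0^3 c·x^n dx = c·3^(n+1)/(n+1):
  ∫_0^3 u(x)^2 dx = ∫_0^3 (4*x^6 - 8*x^5 - 4*x^4 + 12*x^3 - 4*x + 1) dx. Term by term:
    ∫_0^3 4*x^6 dx = 8748/7;  ∫_0^3 -8*x^5 dx = -972;  ∫_0^3 -4*x^4 dx = -972/5;
    ∫_0^3 12*x^3 dx = 243;  ∫_0^3 -4*x dx = -18;  ∫_0^3 1 dx = 3.
  Sum: 8748/7 − 972 − 972/5 + 243 − 18 + 3 = 10896/35.
  ∫_0^3 u'(x)^2 dx = ∫_0^3 (36*x^4 - 48*x^3 - 8*x^2 + 16*x + 4) dx. Term by term:
    ∫_0^3 36*x^4 dx = 8748/5;  ∫_0^3 -48*x^3 dx = -972;  ∫_0^3 -8*x^2 dx = -72;
    ∫_0^3 16*x dx = 72;  ∫_0^3 4 dx = 12.
  Sum: 8748/5 − 972 − 72 + 72 + 12 = 3948/5.
Adding: ||u||_{H^1}^2 = 10896/35 + 3948/5 = 38532/35.


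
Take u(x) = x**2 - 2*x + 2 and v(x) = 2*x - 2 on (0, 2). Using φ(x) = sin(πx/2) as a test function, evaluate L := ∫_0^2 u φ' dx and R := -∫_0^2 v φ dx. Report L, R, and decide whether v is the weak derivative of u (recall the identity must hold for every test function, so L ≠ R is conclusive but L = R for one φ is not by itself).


LHS = 0, RHS = 0. Yes, v = u' weakly.

u(x) = x**2 - 2*x + 2, classical derivative u'(x) = 2*x - 2.
φ(x) = sin(πx/2), so φ'(x) = π*cos(π*x/2)/2.
Note φ(0) = φ(2) = 0, so the boundary term u·φ vanishes.
LHS = ∫_0^2 u(x) φ'(x) dx = ∫_0^2 (π*x^2*cos(π*x/2)/2 - π*x*cos(π*x/2) + π*cos(π*x/2)) dx. Term by term:
  ∫_0^2 π*cos(π*x/2) dx = 0;  ∫_0^2 π*x^2*cos(π*x/2)/2 dx = -8/π;  ∫_0^2 -π*x*cos(π*x/2) dx = 8/π.
Sum: 0 − 8/π + 8/π = 0.
So LHS = 0.
∫_0^2 v(x) φ(x) dx = ∫_0^2 (2*x*sin(π*x/2) - 2*sin(π*x/2)) dx. Term by term:
  ∫_0^2 -2*sin(π*x/2) dx = -8/π;  ∫_0^2 2*x*sin(π*x/2) dx = 8/π.
Sum: -8/π + 8/π = 0.
So RHS = -∫_0^2 v(x) φ(x) dx = 0.
LHS = RHS, so the identity holds for this test φ.
Moreover u is smooth here and v(x) = u'(x) = 2*x - 2 pointwise, so the identity holds for every test function. Hence v is the weak derivative of u.


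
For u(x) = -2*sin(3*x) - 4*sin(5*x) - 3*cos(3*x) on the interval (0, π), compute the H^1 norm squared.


||u||_{H^1(0,π)}^2 = 273*π

u'(x) = 9*sin(3*x) - 6*cos(3*x) - 20*cos(5*x).
Expand u² and (u')² and integrate term by term on (0, π), using: for integers n ≥ 1, ∫_0^π sin²(nx) dx = ∫_0^π cos²(nx) dx = π/2; for n ≠ n', ∫_0^π sin(nx)sin(n'x) dx = ∫_0^π cos(nx)cos(n'x) dx = 0; and by product-to-sum, ∫_0^π sin(nx)cos(n'x) dx = ½∫_0^π [sin((n+n')x) + sin((n−n')x)] dx, which is 0 when n+n' is even and 2n/(n²−n'²) when n+n' is odd (it need not vanish on (0, π)).
  u² squared terms: (-4)²·∫sin(5x)² dx = 16·π/2 = 8*π;  (-3)²·∫cos(3x)² dx = 9·π/2 = 9*π/2;  (-2)²·∫sin(3x)² dx = 4·π/2 = 2*π.
  u² cross terms: 2·(-4)·(-3)·∫sin(5x)·cos(3x) dx = 24·(0) = 0;  2·(-4)·(-2)·∫sin(5x)·sin(3x) dx = 16·(0) = 0;  2·(-3)·(-2)·∫cos(3x)·sin(3x) dx = 12·(0) = 0.
  So ∫_0^π u² dx = 8*π + 9*π/2 + 2*π + 0 + 0 + 0 = 29*π/2.
  (u')² squared terms: (-20)²·∫cos(5x)² dx = 400·π/2 = 200*π;  (-6)²·∫cos(3x)² dx = 36·π/2 = 18*π;  (9)²·∫sin(3x)² dx = 81·π/2 = 81*π/2.
  (u')² cross terms: 2·(-20)·(-6)·∫cos(5x)·cos(3x) dx = 240·(0) = 0;  2·(-20)·(9)·∫cos(5x)·sin(3x) dx = -360·(0) = 0;  2·(-6)·(9)·∫cos(3x)·sin(3x) dx = -108·(0) = 0.
  So ∫_0^π (u')² dx = 200*π + 18*π + 81*π/2 + 0 + 0 + 0 = 517*π/2.
||u||_{H^1}^2 = (29*π/2) + (517*π/2) = 273*π.


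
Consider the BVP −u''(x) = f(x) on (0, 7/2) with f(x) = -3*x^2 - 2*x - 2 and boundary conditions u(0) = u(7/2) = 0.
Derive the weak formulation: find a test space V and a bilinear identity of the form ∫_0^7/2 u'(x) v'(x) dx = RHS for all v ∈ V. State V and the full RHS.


V = H^1_0(0, 7/2) (so v(0) = v(7/2) = 0); weak form: ∫_0^7/2 u'v' dx = ∫_0^7/2 (-3*x^2 - 2*x - 2) v dx for all v ∈ V.

Multiply both sides by a test function v and integrate from 0 to 7/2:
  ∫_0^7/2 −u''(x) v(x) dx = ∫_0^7/2 f(x) v(x) dx.
Integrate the LHS by parts once:
  ∫_0^7/2 −u'' v dx = −[u'(x) v(x)]_0^7/2 + ∫_0^7/2 u'(x) v'(x) dx.
Thus ∫_0^7/2 u'(x) v'(x) dx = ∫_0^7/2 f(x) v(x) dx + [u'(x) v(x)]_0^7/2.
Choose V so that boundary terms are either known or forced to vanish.
u is Dirichlet: u(0) = u(7/2) = 0. Let V = H^1_0(0, 7/2); then v(0) = v(7/2) = 0, and [u' v]_0^7/2 = 0.
Weak formulation: find u (satisfying any essential BC) such that ∫_0^7/2 u'(x) v'(x) dx = ∫_0^7/2 f v dx for all v ∈ V.
Substituting f(x) = -3*x^2 - 2*x - 2, the right-hand side is ∫_0^7/2 (-3*x^2 - 2*x - 2) v dx.


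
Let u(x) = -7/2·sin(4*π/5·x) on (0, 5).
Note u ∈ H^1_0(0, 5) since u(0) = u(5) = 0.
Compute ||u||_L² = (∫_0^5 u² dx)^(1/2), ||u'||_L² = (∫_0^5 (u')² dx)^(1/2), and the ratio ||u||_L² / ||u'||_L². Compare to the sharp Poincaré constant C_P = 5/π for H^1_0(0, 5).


||u||_L² / ||u'||_L² = 5/(4*π) < C_P = 5/π.

u(x) = -7/2·sin(4*π/5·x), so u'(x) = -14*π*cos(4*π*x/5)/5.
Writing u(x) = A·sin(kπx/L) with A = -7/2 and k = 4, use ∫_0^L sin²(kπx/L) dx = L/2 and ∫_0^L cos²(kπx/L) dx = L/2.
u² = 49/4·sin²(4*π/5·x) and (u')² = 196*π^2/25·cos²(4*π/5·x), and each of sin², cos² integrates to L/2 = 5/2 over (0, 5).
∫_0^5 u² dx = 245/8, so ||u||_L² = 7*sqrt(10)/4.
∫_0^5 (u')² dx = 98*π^2/5, so ||u'||_L² = 7*sqrt(10)*π/5.
Ratio ||u||_L² / ||u'||_L² = 5/(4*π).
Sharp Poincaré constant on H^1_0(0, 5) is C_P = L/π = 5/π, achieved by sin(π/5·x).
This is the k = 4 harmonic; the ratio L/(kπ) is strictly less than C_P = L/π, consistent with the sharp inequality ||u||_L² ≤ C_P ||u'||_L².


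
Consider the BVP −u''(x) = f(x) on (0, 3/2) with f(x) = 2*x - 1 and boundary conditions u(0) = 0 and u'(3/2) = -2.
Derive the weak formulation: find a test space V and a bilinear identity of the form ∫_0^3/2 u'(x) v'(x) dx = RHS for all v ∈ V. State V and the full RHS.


V = {v ∈ H^1(0, 3/2) : v(0) = 0} (test functions vanish at x = 0 where u is specified); weak form: ∫_0^3/2 u'v' dx = ∫_0^3/2 (2*x - 1) v dx − 2·v(3/2) for all v ∈ V.

Multiply both sides by a test function v and integrate from 0 to 3/2:
  ∫_0^3/2 −u''(x) v(x) dx = ∫_0^3/2 f(x) v(x) dx.
Integrate the LHS by parts once:
  ∫_0^3/2 −u'' v dx = −[u'(x) v(x)]_0^3/2 + ∫_0^3/2 u'(x) v'(x) dx.
Thus ∫_0^3/2 u'(x) v'(x) dx = ∫_0^3/2 f(x) v(x) dx + [u'(x) v(x)]_0^3/2.
Choose V so that boundary terms are either known or forced to vanish.
Mixed BC: u(0) = 0 (Dirichlet) and u'(3/2) = -2 (Neumann). Define V = {v ∈ H^1(0, 3/2) : v(0) = 0}. Then [u' v]_0^3/2 = u'(3/2)·v(3/2) − u'(0)·0 = − 2·v(3/2).
Weak formulation: find u (satisfying any essential BC) such that ∫_0^3/2 u'(x) v'(x) dx = ∫_0^3/2 f v dx − 2·v(3/2) for all v ∈ V (Dirichlet at 0 absorbed into V; Neumann datum at x = 3/2 contributes the boundary term).
Substituting f(x) = 2*x - 1, the right-hand side is ∫_0^3/2 (2*x - 1) v dx − 2·v(3/2).


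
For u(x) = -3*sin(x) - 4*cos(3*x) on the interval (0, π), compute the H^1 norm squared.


||u||_{H^1(0,π)}^2 = 89*π

u'(x) = 12*sin(3*x) - 3*cos(x).
Expand u² and (u')² and integrate term by term on (0, π), using: for integers n ≥ 1, ∫_0^π sin²(nx) dx = ∫_0^π cos²(nx) dx = π/2; for n ≠ n', ∫_0^π sin(nx)sin(n'x) dx = ∫_0^π cos(nx)cos(n'x) dx = 0; and by product-to-sum, ∫_0^π sin(nx)cos(n'x) dx = ½∫_0^π [sin((n+n')x) + sin((n−n')x)] dx, which is 0 when n+n' is even and 2n/(n²−n'²) when n+n' is odd (it need not vanish on (0, π)).
  u² squared terms: (-4)²·∫cos(3x)² dx = 16·π/2 = 8*π;  (-3)²·∫sin(x)² dx = 9·π/2 = 9*π/2.
  u² cross terms: 2·(-4)·(-3)·∫cos(3x)·sin(x) dx = 24·(0) = 0.
  So ∫_0^π u² dx = 8*π + 9*π/2 + 0 = 25*π/2.
  (u')² squared terms: (-3)²·∫cos(x)² dx = 9·π/2 = 9*π/2;  (12)²·∫sin(3x)² dx = 144·π/2 = 72*π.
  (u')² cross terms: 2·(-3)·(12)·∫cos(x)·sin(3x) dx = -72·(0) = 0.
  So ∫_0^π (u')² dx = 9*π/2 + 72*π + 0 = 153*π/2.
||u||_{H^1}^2 = (25*π/2) + (153*π/2) = 89*π.


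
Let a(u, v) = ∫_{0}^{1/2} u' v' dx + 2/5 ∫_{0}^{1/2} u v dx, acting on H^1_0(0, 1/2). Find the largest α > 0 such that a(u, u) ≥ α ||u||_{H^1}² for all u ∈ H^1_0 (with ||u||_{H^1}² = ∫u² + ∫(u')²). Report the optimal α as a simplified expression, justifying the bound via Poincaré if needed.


α = 2*(1 + 10*π^2)/(5*(1 + 4*π^2))

Coercivity of a(·,·) on H^1_0(0, 1/2) means a(u, u) ≥ α ||u||_{H^1}² for every u ∈ H^1_0.
The interval has length L = 1/2, and Poincaré/coercivity depend only on L. Here a(u, u) = ∫(u')² + (2/5)·∫u².
Here 0 < c = 2/5 < 1. The condition a(u,u) ≥ α||u||_{H^1}² reads (1−α)∫(u')² ≥ (α−c)∫u². Any admissible α is ≤ 1 (rapidly oscillating u have ∫u²/∫(u')² → 0), and α = 1 would force 0 ≥ (1−c)∫u², impossible since c < 1; so 1−α > 0. By the sharp Poincaré inequality on H^1_0 of an interval of length L, ∫(u')² ≥ (π/L)²∫u² with equality for the first sine mode sin(π(x−x₀)/L) (x₀ the left endpoint), so the inequality holds for all u iff (1−α)(π/L)² ≥ α − c, i.e. α ≤ ((π/L)² + c)/((π/L)² + 1) = (1 + c(L/π)²)/(1 + (L/π)²). With (π/L)² = 4*π^2 and c = 2/5, the largest admissible constant is α = ((π/L)² + c)/((π/L)² + 1).
Simplifying, α = 2*(1 + 10*π^2)/(5*(1 + 4*π^2)).


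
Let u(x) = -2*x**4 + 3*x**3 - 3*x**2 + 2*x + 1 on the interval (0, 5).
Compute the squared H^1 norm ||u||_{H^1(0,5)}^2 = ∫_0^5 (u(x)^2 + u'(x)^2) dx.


||u||_{H^1}^2 = 56019575/63

The H^1 norm (squared) on an interval (0, L) is
  ||u||_{H^1}^2 = ∫_0^L u(x)^2 dx + ∫_0^L u'(x)^2 dx.
Compute u'(x) = -8*x**3 + 9*x**2 - 6*x + 2.
Then u(x)^2 = 4*x**8 - 12*x**7 + 21*x**6 - 26*x**5 + 17*x**4 - 6*x**3 - 2*x**2 + 4*x + 1 and u'(x)^2 = 64*x**6 - 144*x**5 + 177*x**4 - 140*x**3 + 72*x**2 - 24*x + 4.
Integrate each monomial from 0 to 5 using ∫_0^5 c·x^n dx = c·5^(n+1)/(n+1):
  ∫_0^5 u(x)^2 dx = ∫_0^5 (4*x^8 - 12*x^7 + 21*x^6 - 26*x^5 + 17*x^4 - 6*x^3 - 2*x^2 + 4*x + 1) dx. Term by term:
    ∫_0^5 4*x^8 dx = 7812500/9;  ∫_0^5 -12*x^7 dx = -1171875/2;  ∫_0^5 21*x^6 dx = 234375;
    ∫_0^5 -26*x^5 dx = -203125/3;  ∫_0^5 17*x^4 dx = 10625;  ∫_0^5 -6*x^3 dx = -1875/2;
    ∫_0^5 -2*x^2 dx = -250/3;  ∫_0^5 4*x dx = 50;  ∫_0^5 1 dx = 5.
  Sum: 7812500/9 − 1171875/2 + 234375 − 203125/3 + 10625 − 1875/2 − 250/3 + 50 + 5 = 4125995/9.
  ∫_0^5 u'(x)^2 dx = ∫_0^5 (64*x^6 - 144*x^5 + 177*x^4 - 140*x^3 + 72*x^2 - 24*x + 4) dx. Term by term:
    ∫_0^5 64*x^6 dx = 5000000/7;  ∫_0^5 -144*x^5 dx = -375000;  ∫_0^5 177*x^4 dx = 110625;
    ∫_0^5 -140*x^3 dx = -21875;  ∫_0^5 72*x^2 dx = 3000;  ∫_0^5 -24*x dx = -300;
    ∫_0^5 4 dx = 20.
  Sum: 5000000/7 − 375000 + 110625 − 21875 + 3000 − 300 + 20 = 3015290/7.
Adding: ||u||_{H^1}^2 = 4125995/9 + 3015290/7 = 56019575/63.


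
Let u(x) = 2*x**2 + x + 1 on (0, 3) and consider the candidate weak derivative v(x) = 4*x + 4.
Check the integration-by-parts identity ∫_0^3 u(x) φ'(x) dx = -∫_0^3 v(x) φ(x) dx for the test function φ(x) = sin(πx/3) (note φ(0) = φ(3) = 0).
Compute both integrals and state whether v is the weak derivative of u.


LHS = -42/π, RHS = -60/π. No, v is not the weak derivative of u.

u(x) = 2*x**2 + x + 1, classical derivative u'(x) = 4*x + 1.
φ(x) = sin(πx/3), so φ'(x) = π*cos(π*x/3)/3.
Note φ(0) = φ(3) = 0, so the boundary term u·φ vanishes.
LHS = ∫_0^3 u(x) φ'(x) dx = ∫_0^3 (2*π*x^2*cos(π*x/3)/3 + π*x*cos(π*x/3)/3 + π*cos(π*x/3)/3) dx. Term by term:
  ∫_0^3 π*cos(π*x/3)/3 dx = 0;  ∫_0^3 π*x*cos(π*x/3)/3 dx = -6/π;  ∫_0^3 2*π*x^2*cos(π*x/3)/3 dx = -36/π.
Sum: 0 − 6/π − 36/π = -42/π.
So LHS = -42/π.
∫_0^3 v(x) φ(x) dx = ∫_0^3 (4*x*sin(π*x/3) + 4*sin(π*x/3)) dx. Term by term:
  ∫_0^3 4*sin(π*x/3) dx = 24/π;  ∫_0^3 4*x*sin(π*x/3) dx = 36/π.
Sum: 24/π + 36/π = 60/π.
So RHS = -∫_0^3 v(x) φ(x) dx = -60/π.
LHS − RHS = 18/π ≠ 0, so the identity fails.
(For a valid weak derivative the identity must hold for EVERY test function, in particular this one. The failure shows v is NOT the weak derivative of u.)
Correct weak derivative would be u'(x) = 4*x + 1.


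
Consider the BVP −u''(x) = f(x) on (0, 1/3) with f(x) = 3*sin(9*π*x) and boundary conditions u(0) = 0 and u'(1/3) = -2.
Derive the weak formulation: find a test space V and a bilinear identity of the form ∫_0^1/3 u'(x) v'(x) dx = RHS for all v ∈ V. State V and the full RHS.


V = {v ∈ H^1(0, 1/3) : v(0) = 0} (test functions vanish at x = 0 where u is specified); weak form: ∫_0^1/3 u'v' dx = ∫_0^1/3 (3*sin(9*π*x)) v dx − 2·v(1/3) for all v ∈ V.

Multiply both sides by a test function v and integrate from 0 to 1/3:
  ∫_0^1/3 −u''(x) v(x) dx = ∫_0^1/3 f(x) v(x) dx.
Integrate the LHS by parts once:
  ∫_0^1/3 −u'' v dx = −[u'(x) v(x)]_0^1/3 + ∫_0^1/3 u'(x) v'(x) dx.
Thus ∫_0^1/3 u'(x) v'(x) dx = ∫_0^1/3 f(x) v(x) dx + [u'(x) v(x)]_0^1/3.
Choose V so that boundary terms are either known or forced to vanish.
Mixed BC: u(0) = 0 (Dirichlet) and u'(1/3) = -2 (Neumann). Define V = {v ∈ H^1(0, 1/3) : v(0) = 0}. Then [u' v]_0^1/3 = u'(1/3)·v(1/3) − u'(0)·0 = − 2·v(1/3).
Weak formulation: find u (satisfying any essential BC) such that ∫_0^1/3 u'(x) v'(x) dx = ∫_0^1/3 f v dx − 2·v(1/3) for all v ∈ V (Dirichlet at 0 absorbed into V; Neumann datum at x = 1/3 contributes the boundary term).
Substituting f(x) = 3*sin(9*π*x), the right-hand side is ∫_0^1/3 (3*sin(9*π*x)) v dx − 2·v(1/3).


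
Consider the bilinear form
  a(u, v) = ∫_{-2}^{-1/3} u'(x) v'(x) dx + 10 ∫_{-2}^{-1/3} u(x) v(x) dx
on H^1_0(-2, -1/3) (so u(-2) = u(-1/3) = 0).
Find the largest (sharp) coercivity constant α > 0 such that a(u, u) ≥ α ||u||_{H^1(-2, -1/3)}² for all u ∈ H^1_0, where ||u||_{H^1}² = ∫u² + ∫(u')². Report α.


α = 1

Coercivity of a(·,·) on H^1_0(-2, -1/3) means a(u, u) ≥ α ||u||_{H^1}² for every u ∈ H^1_0.
The interval has length L = 5/3, and Poincaré/coercivity depend only on L. Here a(u, u) = ∫(u')² + (10)·∫u².
Here c = 10 ≥ 1, so a(u,u) = ∫(u')² + c∫u² ≥ ∫(u')² + ∫u² = ||u||_{H^1}², i.e. α = 1 works. No larger α is possible: a(u,u) ≥ α||u||_{H^1}² means (1−α)∫(u')² ≥ (α−c)∫u², and for the modes u_n = sin(nπ(x−x₀)/L) (x₀ the left endpoint) one has ∫u_n²/∫(u_n')² = (L/(nπ))² → 0, so a(u_n,u_n)/||u_n||_{H^1}² → 1. Hence the optimal constant is α = 1.
Therefore α = 1.
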